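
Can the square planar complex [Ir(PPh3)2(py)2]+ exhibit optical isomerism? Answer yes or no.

Working through the distinct placements yields 2 geometric isomers: PPh3 cis; PPh3 trans.
Each arrangement has an internal mirror plane or centre of symmetry, so none is chiral.

no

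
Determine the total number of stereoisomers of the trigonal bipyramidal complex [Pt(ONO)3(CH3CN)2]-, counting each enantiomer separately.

3

A trigonal bipyramid has two axial and three equatorial sites, which are chemically inequivalent.
Working through the distinct placements yields 3 geometric isomers: CH3CN both axial; CH3CN one axial, one equatorial; CH3CN both equatorial.
Each arrangement has an internal mirror plane or centre of symmetry, so none is chiral.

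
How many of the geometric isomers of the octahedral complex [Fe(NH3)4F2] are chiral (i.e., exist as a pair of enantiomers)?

0

An octahedron has six vertices in three trans pairs; every non-trans pair is cis.
There are 2 geometric isomers: F trans; F cis.
Each arrangement has an internal mirror plane or centre of symmetry, so none is chiral.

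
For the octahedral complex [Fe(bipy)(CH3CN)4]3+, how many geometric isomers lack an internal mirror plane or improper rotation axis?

0

Each bipy is bidentate and must span two cis positions.
Only one geometric arrangement is possible.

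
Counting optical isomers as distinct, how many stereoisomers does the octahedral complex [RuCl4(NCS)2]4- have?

2

The distinct arrangements are (2 in all): NCS trans; NCS cis.
Each arrangement has an internal mirror plane or centre of symmetry, so none is chiral.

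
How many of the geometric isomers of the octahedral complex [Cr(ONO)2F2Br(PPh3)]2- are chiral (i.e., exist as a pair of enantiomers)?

2

The distinct arrangements are (6 in all): ONO cis, F cis (3 arrangements, 2 chiral); ONO trans, F cis; ONO cis, F trans; ONO trans, F trans.
Of these, 2 lack any improper symmetry element and so occur as enantiomeric pairs, giving 6 + 2 = 8 stereoisomers in total.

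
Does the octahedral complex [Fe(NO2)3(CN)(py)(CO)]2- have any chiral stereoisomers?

An octahedron has six vertices in three trans pairs; every non-trans pair is cis.
Systematic placement gives 4 geometric isomers: NO2 mer (3 arrangements); NO2 fac (chiral).
One of these lacks any improper symmetry element and so occurs as an enantiomeric pair, giving 4 + 1 = 5 stereoisomers in total.

yes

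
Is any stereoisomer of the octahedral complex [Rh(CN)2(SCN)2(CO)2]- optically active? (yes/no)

In an octahedral complex each vertex has one trans partner and four cis neighbours.
Systematic placement gives 5 geometric isomers: CN trans, SCN trans, CO trans; CN trans, SCN cis, CO cis; CN cis, SCN trans, CO cis; CN cis, SCN cis, CO cis (chiral); CN cis, SCN cis, CO trans.
One of these lacks any improper symmetry element and so occurs as an enantiomeric pair, giving 5 + 1 = 6 stereoisomers in total.

yes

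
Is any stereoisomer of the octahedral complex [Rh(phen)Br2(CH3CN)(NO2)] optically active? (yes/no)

yes

Each phen is bidentate and must span two cis positions.
There are 4 geometric isomers: Br trans; Br cis (3 arrangements, 2 chiral).
Of these, 2 lack any improper symmetry element and so occur as enantiomeric pairs, giving 4 + 2 = 6 stereoisomers in total.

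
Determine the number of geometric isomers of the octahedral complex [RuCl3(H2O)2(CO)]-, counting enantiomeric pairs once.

3

In an octahedral complex each vertex has one trans partner and four cis neighbours.
There are 3 geometric isomers: Cl mer, H2O trans; Cl fac, H2O cis; Cl mer, H2O cis.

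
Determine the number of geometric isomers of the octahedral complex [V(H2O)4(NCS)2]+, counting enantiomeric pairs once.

2

Working through the distinct placements yields 2 geometric isomers: NCS trans; NCS cis.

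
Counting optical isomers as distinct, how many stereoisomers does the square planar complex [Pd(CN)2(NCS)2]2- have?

A square has two trans pairs of vertices; adjacent vertices are cis.
Systematic placement gives 2 geometric isomers: CN cis; CN trans.
Each arrangement has an internal mirror plane or centre of symmetry, so none is chiral.

2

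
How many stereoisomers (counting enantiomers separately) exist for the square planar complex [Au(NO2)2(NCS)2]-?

In a square planar complex each vertex has one trans partner and two cis neighbours.
There are 2 geometric isomers: NO2 cis; NO2 trans.
Each arrangement has an internal mirror plane or centre of symmetry, so none is chiral.

2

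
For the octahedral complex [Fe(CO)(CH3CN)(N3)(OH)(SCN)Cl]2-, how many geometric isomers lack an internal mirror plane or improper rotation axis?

The six octahedral sites form three mutually perpendicular trans pairs.
Systematic enumeration (placing each ligand type in turn and discarding arrangements equivalent by rotation or reflection) gives 15 geometric isomers.
Of these, 15 lack any improper symmetry element and so occur as enantiomeric pairs, giving 15 + 15 = 30 stereoisomers in total.

15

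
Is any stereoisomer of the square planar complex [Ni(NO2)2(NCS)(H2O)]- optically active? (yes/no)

no

A square has two trans pairs of vertices; adjacent vertices are cis.
There are 2 geometric isomers: NO2 cis; NO2 trans.
Each arrangement has an internal mirror plane or centre of symmetry, so none is chiral.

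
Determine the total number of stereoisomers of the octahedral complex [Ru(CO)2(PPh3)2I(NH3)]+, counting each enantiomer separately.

8

An octahedron has six vertices in three trans pairs; every non-trans pair is cis.
Working through the distinct placements yields 6 geometric isomers: CO trans, PPh3 trans; CO trans, PPh3 cis; CO cis, PPh3 trans; CO cis, PPh3 cis (3 arrangements, 2 chiral).
Of these, 2 lack any improper symmetry element and so occur as enantiomeric pairs, giving 6 + 2 = 8 stereoisomers in total.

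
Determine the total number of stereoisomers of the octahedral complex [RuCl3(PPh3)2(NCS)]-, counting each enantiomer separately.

3

The distinct arrangements are (3 in all): Cl mer, PPh3 trans; Cl mer, PPh3 cis; Cl fac, PPh3 cis.
Each arrangement has an internal mirror plane or centre of symmetry, so none is chiral.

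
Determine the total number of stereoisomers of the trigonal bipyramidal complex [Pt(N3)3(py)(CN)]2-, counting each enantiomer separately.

In a trigonal bipyramid the two axial positions differ from the three equatorial ones.
There are 4 geometric isomers: py equatorial, CN axial; py axial, CN axial; py equatorial, CN equatorial; py axial, CN equatorial.
Each arrangement has an internal mirror plane or centre of symmetry, so none is chiral.

4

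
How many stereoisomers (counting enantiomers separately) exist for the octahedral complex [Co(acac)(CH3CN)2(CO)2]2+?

4

The six octahedral sites form three mutually perpendicular trans pairs.
Each acac is bidentate and must span two cis positions.
The distinct arrangements are (3 in all): CH3CN trans, CO cis; CH3CN cis, CO cis (chiral); CH3CN cis, CO trans.
One of these lacks any improper symmetry element and so occurs as an enantiomeric pair, giving 3 + 1 = 4 stereoisomers in total.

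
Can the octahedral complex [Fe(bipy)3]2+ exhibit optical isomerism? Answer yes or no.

yes

The six octahedral sites form three mutually perpendicular trans pairs.
Each bipy is bidentate and must span two cis positions.
Only one geometric arrangement is possible; it has no improper symmetry element, so it exists as a pair of enantiomers (2 stereoisomers).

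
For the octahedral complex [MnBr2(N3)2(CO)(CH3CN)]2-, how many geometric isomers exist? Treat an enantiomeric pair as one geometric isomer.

The six octahedral sites form three mutually perpendicular trans pairs.
There are 6 geometric isomers: Br trans, N3 trans; Br trans, N3 cis; Br cis, N3 trans; Br cis, N3 cis (3 arrangements, 2 chiral).

6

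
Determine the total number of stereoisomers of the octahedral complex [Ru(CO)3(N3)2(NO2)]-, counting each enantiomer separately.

3

The six octahedral sites form three mutually perpendicular trans pairs.
There are 3 geometric isomers: CO mer, N3 cis; CO mer, N3 trans; CO fac, N3 cis.
Each arrangement has an internal mirror plane or centre of symmetry, so none is chiral.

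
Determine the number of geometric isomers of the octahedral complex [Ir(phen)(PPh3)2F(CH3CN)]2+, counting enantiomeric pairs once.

An octahedron has six vertices in three trans pairs; every non-trans pair is cis.
Each phen is bidentate and must span two cis positions.
The distinct arrangements are (4 in all): PPh3 cis (3 arrangements, 2 chiral); PPh3 trans.

4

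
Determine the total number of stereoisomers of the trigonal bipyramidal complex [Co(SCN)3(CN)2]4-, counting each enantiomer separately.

3

In a trigonal bipyramid the two axial positions differ from the three equatorial ones.
Systematic placement gives 3 geometric isomers: CN both axial; CN one axial, one equatorial; CN both equatorial.
Each arrangement has an internal mirror plane or centre of symmetry, so none is chiral.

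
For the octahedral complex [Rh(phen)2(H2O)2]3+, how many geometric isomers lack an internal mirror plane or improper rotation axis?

In an octahedral complex each vertex has one trans partner and four cis neighbours.
Each phen is bidentate and must span two cis positions.
The distinct arrangements are (2 in all): H2O trans; H2O cis (chiral).
One of these lacks any improper symmetry element and so occurs as an enantiomeric pair, giving 2 + 1 = 3 stereoisomers in total.

1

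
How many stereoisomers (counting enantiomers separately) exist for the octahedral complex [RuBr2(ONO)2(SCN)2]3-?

6

In an octahedral complex each vertex has one trans partner and four cis neighbours.
There are 5 geometric isomers: Br trans, ONO trans, SCN trans; Br trans, ONO cis, SCN cis; Br cis, ONO cis, SCN trans; Br cis, ONO cis, SCN cis (chiral); Br cis, ONO trans, SCN cis.
One of these lacks any improper symmetry element and so occurs as an enantiomeric pair, giving 5 + 1 = 6 stereoisomers in total.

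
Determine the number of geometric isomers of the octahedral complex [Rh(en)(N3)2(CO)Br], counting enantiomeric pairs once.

In an octahedral complex each vertex has one trans partner and four cis neighbours.
Each en is bidentate and must span two cis positions.
Systematic placement gives 4 geometric isomers: N3 cis (3 arrangements, 2 chiral); N3 trans.

4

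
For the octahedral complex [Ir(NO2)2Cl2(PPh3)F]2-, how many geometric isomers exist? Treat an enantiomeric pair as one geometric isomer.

6

Working through the distinct placements yields 6 geometric isomers: NO2 cis, Cl trans; NO2 trans, Cl trans; NO2 cis, Cl cis (3 arrangements, 2 chiral); NO2 trans, Cl cis.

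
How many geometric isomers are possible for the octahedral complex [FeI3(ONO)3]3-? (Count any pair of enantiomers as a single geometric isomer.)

The six octahedral sites form three mutually perpendicular trans pairs.
The distinct arrangements are (2 in all): I mer; I fac.

2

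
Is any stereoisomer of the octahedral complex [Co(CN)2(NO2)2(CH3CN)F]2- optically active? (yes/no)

An octahedron has six vertices in three trans pairs; every non-trans pair is cis.
Systematic placement gives 6 geometric isomers: CN cis, NO2 trans; CN cis, NO2 cis (3 arrangements, 2 chiral); CN trans, NO2 trans; CN trans, NO2 cis.
Of these, 2 lack any improper symmetry element and so occur as enantiomeric pairs, giving 6 + 2 = 8 stereoisomers in total.

yes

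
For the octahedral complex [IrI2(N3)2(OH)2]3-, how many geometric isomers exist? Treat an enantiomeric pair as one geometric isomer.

5

Systematic placement gives 5 geometric isomers: I trans, N3 trans, OH trans; I trans, N3 cis, OH cis; I cis, N3 cis, OH trans; I cis, N3 cis, OH cis (chiral); I cis, N3 trans, OH cis.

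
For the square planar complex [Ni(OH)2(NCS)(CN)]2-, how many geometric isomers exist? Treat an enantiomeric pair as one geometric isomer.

2

A square has two trans pairs of vertices; adjacent vertices are cis.
The distinct arrangements are (2 in all): OH cis; OH trans.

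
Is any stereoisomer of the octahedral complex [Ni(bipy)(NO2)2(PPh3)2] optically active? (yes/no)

In an octahedral complex each vertex has one trans partner and four cis neighbours.
Each bipy is bidentate and must span two cis positions.
The distinct arrangements are (3 in all): NO2 trans, PPh3 cis; NO2 cis, PPh3 cis (chiral); NO2 cis, PPh3 trans.
One of these lacks any improper symmetry element and so occurs as an enantiomeric pair, giving 3 + 1 = 4 stereoisomers in total.

yes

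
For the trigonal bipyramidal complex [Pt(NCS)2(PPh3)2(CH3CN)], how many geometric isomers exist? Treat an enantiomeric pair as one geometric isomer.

5

Systematic enumeration (placing each ligand type in turn and discarding arrangements equivalent by rotation or reflection) gives 5 geometric isomers.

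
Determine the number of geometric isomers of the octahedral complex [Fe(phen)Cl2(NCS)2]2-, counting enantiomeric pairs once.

3

In an octahedral complex each vertex has one trans partner and four cis neighbours.
Each phen is bidentate and must span two cis positions.
Systematic placement gives 3 geometric isomers: Cl trans, NCS cis; Cl cis, NCS cis (chiral); Cl cis, NCS trans.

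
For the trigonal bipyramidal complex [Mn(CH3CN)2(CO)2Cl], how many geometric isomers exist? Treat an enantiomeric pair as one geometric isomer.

5

Placing the ligands in turn and identifying arrangements related by rotation or reflection leaves 5 distinct geometric isomers.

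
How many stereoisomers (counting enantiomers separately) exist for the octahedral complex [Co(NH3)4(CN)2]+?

2

In an octahedral complex each vertex has one trans partner and four cis neighbours.
Systematic placement gives 2 geometric isomers: CN trans; CN cis.
Each arrangement has an internal mirror plane or centre of symmetry, so none is chiral.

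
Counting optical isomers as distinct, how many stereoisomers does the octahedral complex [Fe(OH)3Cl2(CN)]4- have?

An octahedron has six vertices in three trans pairs; every non-trans pair is cis.
Systematic placement gives 3 geometric isomers: OH mer, Cl cis; OH mer, Cl trans; OH fac, Cl cis.
Each arrangement has an internal mirror plane or centre of symmetry, so none is chiral.

3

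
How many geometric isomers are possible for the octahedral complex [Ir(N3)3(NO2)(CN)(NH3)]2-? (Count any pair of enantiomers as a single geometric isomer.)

An octahedron has six vertices in three trans pairs; every non-trans pair is cis.
The distinct arrangements are (4 in all): N3 mer (3 arrangements); N3 fac (chiral).

4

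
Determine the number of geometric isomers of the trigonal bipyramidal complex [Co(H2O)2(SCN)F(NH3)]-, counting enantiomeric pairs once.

7

A trigonal bipyramid has two axial and three equatorial sites, which are chemically inequivalent.
Placing the ligands in turn and identifying arrangements related by rotation or reflection leaves 7 distinct geometric isomers.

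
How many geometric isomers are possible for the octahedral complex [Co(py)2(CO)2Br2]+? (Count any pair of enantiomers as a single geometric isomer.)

5

Working through the distinct placements yields 5 geometric isomers: py trans, CO trans, Br trans; py cis, CO cis, Br trans; py trans, CO cis, Br cis; py cis, CO cis, Br cis (chiral); py cis, CO trans, Br cis.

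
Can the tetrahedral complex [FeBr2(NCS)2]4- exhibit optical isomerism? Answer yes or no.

In a tetrahedral complex all four positions are equivalent and every pair of ligands is adjacent — there is no cis/trans distinction.
Only one geometric arrangement is possible.

no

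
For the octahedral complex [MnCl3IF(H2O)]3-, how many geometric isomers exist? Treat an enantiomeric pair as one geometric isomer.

4

In an octahedral complex each vertex has one trans partner and four cis neighbours.
Working through the distinct placements yields 4 geometric isomers: Cl mer (3 arrangements); Cl fac (chiral).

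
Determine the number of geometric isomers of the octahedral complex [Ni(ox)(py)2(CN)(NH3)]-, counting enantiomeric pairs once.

An octahedron has six vertices in three trans pairs; every non-trans pair is cis.
Each ox is bidentate and must span two cis positions.
The distinct arrangements are (4 in all): py cis (3 arrangements, 2 chiral); py trans.

4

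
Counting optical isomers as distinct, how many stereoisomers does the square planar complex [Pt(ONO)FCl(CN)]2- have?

A square has two trans pairs of vertices; adjacent vertices are cis.
Systematic placement gives 3 geometric isomers: (CN/F trans, Cl/ONO trans); (CN/ONO trans, Cl/F trans); (CN/Cl trans, F/ONO trans).
Each arrangement has an internal mirror plane or centre of symmetry, so none is chiral.

3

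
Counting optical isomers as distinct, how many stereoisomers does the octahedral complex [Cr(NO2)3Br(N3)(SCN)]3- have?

5

The distinct arrangements are (4 in all): NO2 mer (3 arrangements); NO2 fac (chiral).
One of these lacks any improper symmetry element and so occurs as an enantiomeric pair, giving 4 + 1 = 5 stereoisomers in total.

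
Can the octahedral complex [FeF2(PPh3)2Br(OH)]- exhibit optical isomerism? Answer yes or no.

yes

In an octahedral complex each vertex has one trans partner and four cis neighbours.
There are 6 geometric isomers: F cis, PPh3 trans; F cis, PPh3 cis (3 arrangements, 2 chiral); F trans, PPh3 trans; F trans, PPh3 cis.
Of these, 2 lack any improper symmetry element and so occur as enantiomeric pairs, giving 6 + 2 = 8 stereoisomers in total.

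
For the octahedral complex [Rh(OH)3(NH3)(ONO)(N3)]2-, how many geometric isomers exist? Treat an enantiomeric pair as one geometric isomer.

4

The six octahedral sites form three mutually perpendicular trans pairs.
The distinct arrangements are (4 in all): OH mer (3 arrangements); OH fac (chiral).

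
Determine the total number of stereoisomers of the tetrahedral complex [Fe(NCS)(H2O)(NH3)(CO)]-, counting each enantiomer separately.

All four vertices of a tetrahedron are equivalent and mutually adjacent, so cis/trans isomerism cannot arise.
Only one geometric arrangement is possible; it has no improper symmetry element, so it exists as a pair of enantiomers (2 stereoisomers).

2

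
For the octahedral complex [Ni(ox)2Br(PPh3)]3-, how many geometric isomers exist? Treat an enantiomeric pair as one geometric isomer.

2

Each ox is bidentate and must span two cis positions.
There are 2 geometric isomers: Br and PPh3 mutually trans; Br and PPh3 mutually cis (chiral).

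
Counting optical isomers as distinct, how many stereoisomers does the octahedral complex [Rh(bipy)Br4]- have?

Each bipy is bidentate and must span two cis positions.
Only one geometric arrangement is possible.

1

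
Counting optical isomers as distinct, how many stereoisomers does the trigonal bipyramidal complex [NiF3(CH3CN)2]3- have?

3

In a trigonal bipyramid the two axial positions differ from the three equatorial ones.
The distinct arrangements are (3 in all): CH3CN both axial; CH3CN one axial, one equatorial; CH3CN both equatorial.
Each arrangement has an internal mirror plane or centre of symmetry, so none is chiral.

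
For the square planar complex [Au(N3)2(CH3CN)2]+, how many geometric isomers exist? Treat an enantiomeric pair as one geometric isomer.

2

In a square planar complex each vertex has one trans partner and two cis neighbours.
Systematic placement gives 2 geometric isomers: N3 cis; N3 trans.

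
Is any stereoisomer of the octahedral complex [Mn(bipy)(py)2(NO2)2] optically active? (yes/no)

The six octahedral sites form three mutually perpendicular trans pairs.
Each bipy is bidentate and must span two cis positions.
Systematic placement gives 3 geometric isomers: py cis, NO2 trans; py trans, NO2 cis; py cis, NO2 cis (chiral).
One of these lacks any improper symmetry element and so occurs as an enantiomeric pair, giving 3 + 1 = 4 stereoisomers in total.

yes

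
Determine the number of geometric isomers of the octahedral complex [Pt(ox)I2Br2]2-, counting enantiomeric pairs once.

In an octahedral complex each vertex has one trans partner and four cis neighbours.
Each ox is bidentate and must span two cis positions.
Systematic placement gives 3 geometric isomers: I cis, Br trans; I cis, Br cis (chiral); I trans, Br cis.

3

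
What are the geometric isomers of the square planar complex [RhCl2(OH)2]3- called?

cis and trans

In a square planar complex each vertex has one trans partner and two cis neighbours.
Working through the distinct placements yields 2 geometric isomers: Cl cis; Cl trans.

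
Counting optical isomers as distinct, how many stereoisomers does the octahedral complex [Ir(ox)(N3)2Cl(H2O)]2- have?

An octahedron has six vertices in three trans pairs; every non-trans pair is cis.
Each ox is bidentate and must span two cis positions.
Systematic placement gives 4 geometric isomers: N3 cis (3 arrangements, 2 chiral); N3 trans.
Of these, 2 lack any improper symmetry element and so occur as enantiomeric pairs, giving 4 + 2 = 6 stereoisomers in total.

6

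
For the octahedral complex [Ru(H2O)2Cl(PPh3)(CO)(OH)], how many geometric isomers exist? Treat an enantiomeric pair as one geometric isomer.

An octahedron has six vertices in three trans pairs; every non-trans pair is cis.
Placing the ligands in turn and identifying arrangements related by rotation or reflection leaves 9 distinct geometric isomers.

9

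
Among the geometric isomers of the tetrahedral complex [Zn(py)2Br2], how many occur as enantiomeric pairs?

All four vertices of a tetrahedron are equivalent and mutually adjacent, so cis/trans isomerism cannot arise.
Only one geometric arrangement is possible.

0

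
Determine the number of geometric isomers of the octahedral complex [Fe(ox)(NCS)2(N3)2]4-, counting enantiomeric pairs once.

In an octahedral complex each vertex has one trans partner and four cis neighbours.
Each ox is bidentate and must span two cis positions.
Systematic placement gives 3 geometric isomers: NCS cis, N3 trans; NCS cis, N3 cis (chiral); NCS trans, N3 cis.

3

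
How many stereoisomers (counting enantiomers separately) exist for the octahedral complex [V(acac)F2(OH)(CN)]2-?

An octahedron has six vertices in three trans pairs; every non-trans pair is cis.
Each acac is bidentate and must span two cis positions.
Working through the distinct placements yields 4 geometric isomers: F cis (3 arrangements, 2 chiral); F trans.
Of these, 2 lack any improper symmetry element and so occur as enantiomeric pairs, giving 4 + 2 = 6 stereoisomers in total.

6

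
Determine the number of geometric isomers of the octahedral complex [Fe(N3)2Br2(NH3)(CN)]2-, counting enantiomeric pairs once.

In an octahedral complex each vertex has one trans partner and four cis neighbours.
There are 6 geometric isomers: N3 cis, Br trans; N3 trans, Br trans; N3 cis, Br cis (3 arrangements, 2 chiral); N3 trans, Br cis.

6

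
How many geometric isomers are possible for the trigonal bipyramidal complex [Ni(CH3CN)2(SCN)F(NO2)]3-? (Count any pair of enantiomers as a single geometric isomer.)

Exhaustive case analysis gives 7 geometric isomers.

7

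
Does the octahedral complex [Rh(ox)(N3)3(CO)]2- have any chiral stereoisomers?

no

Each ox is bidentate and must span two cis positions.
Working through the distinct placements yields 2 geometric isomers: N3 fac; N3 mer.
Each arrangement has an internal mirror plane or centre of symmetry, so none is chiral.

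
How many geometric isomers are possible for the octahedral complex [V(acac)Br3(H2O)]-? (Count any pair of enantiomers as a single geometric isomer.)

2

The six octahedral sites form three mutually perpendicular trans pairs.
Each acac is bidentate and must span two cis positions.
Working through the distinct placements yields 2 geometric isomers: Br mer; Br fac.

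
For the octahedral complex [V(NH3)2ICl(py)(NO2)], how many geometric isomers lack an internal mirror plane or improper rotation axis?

6

An octahedron has six vertices in three trans pairs; every non-trans pair is cis.
Placing the ligands in turn and identifying arrangements related by rotation or reflection leaves 9 distinct geometric isomers.
Of these, 6 lack any improper symmetry element and so occur as enantiomeric pairs, giving 9 + 6 = 15 stereoisomers in total.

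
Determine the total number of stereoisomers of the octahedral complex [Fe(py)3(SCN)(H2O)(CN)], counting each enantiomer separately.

5

In an octahedral complex each vertex has one trans partner and four cis neighbours.
The distinct arrangements are (4 in all): py mer (3 arrangements); py fac (chiral).
One of these lacks any improper symmetry element and so occurs as an enantiomeric pair, giving 4 + 1 = 5 stereoisomers in total.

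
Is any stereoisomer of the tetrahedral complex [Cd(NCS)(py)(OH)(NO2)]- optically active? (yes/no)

yes

Only one geometric arrangement is possible; it has no improper symmetry element, so it exists as a pair of enantiomers (2 stereoisomers).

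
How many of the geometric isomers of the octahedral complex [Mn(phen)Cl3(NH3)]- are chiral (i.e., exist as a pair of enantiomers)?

0

The six octahedral sites form three mutually perpendicular trans pairs.
Each phen is bidentate and must span two cis positions.
There are 2 geometric isomers: Cl mer; Cl fac.
Each arrangement has an internal mirror plane or centre of symmetry, so none is chiral.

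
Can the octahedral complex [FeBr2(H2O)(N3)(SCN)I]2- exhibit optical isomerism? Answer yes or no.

yes

Systematic enumeration (placing each ligand type in turn and discarding arrangements equivalent by rotation or reflection) gives 9 geometric isomers.
Of these, 6 lack any improper symmetry element and so occur as enantiomeric pairs, giving 9 + 6 = 15 stereoisomers in total.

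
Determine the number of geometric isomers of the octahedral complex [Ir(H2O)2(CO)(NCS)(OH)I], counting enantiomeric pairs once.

The six octahedral sites form three mutually perpendicular trans pairs.
Exhaustive case analysis gives 9 geometric isomers.

9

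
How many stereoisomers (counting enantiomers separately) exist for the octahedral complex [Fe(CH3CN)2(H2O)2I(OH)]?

8

An octahedron has six vertices in three trans pairs; every non-trans pair is cis.
There are 6 geometric isomers: CH3CN trans, H2O trans; CH3CN trans, H2O cis; CH3CN cis, H2O cis (3 arrangements, 2 chiral); CH3CN cis, H2O trans.
Of these, 2 lack any improper symmetry element and so occur as enantiomeric pairs, giving 6 + 2 = 8 stereoisomers in total.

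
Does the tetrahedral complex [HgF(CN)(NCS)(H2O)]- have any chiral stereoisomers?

In a tetrahedral complex all four positions are equivalent and every pair of ligands is adjacent — there is no cis/trans distinction.
Only one geometric arrangement is possible; it has no improper symmetry element, so it exists as a pair of enantiomers (2 stereoisomers).

yes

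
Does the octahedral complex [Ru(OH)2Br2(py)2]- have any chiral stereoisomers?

An octahedron has six vertices in three trans pairs; every non-trans pair is cis.
Working through the distinct placements yields 5 geometric isomers: OH trans, Br trans, py trans; OH cis, Br trans, py cis; OH cis, Br cis, py trans; OH cis, Br cis, py cis (chiral); OH trans, Br cis, py cis.
One of these lacks any improper symmetry element and so occurs as an enantiomeric pair, giving 5 + 1 = 6 stereoisomers in total.

yes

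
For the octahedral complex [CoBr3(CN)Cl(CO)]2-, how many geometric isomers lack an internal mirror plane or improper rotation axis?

Working through the distinct placements yields 4 geometric isomers: Br mer (3 arrangements); Br fac (chiral).
One of these lacks any improper symmetry element and so occurs as an enantiomeric pair, giving 4 + 1 = 5 stereoisomers in total.

1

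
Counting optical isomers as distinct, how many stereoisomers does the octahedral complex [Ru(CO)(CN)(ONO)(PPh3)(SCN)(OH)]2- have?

30

An octahedron has six vertices in three trans pairs; every non-trans pair is cis.
Placing the ligands in turn and identifying arrangements related by rotation or reflection leaves 15 distinct geometric isomers.
Of these, 15 lack any improper symmetry element and so occur as enantiomeric pairs, giving 15 + 15 = 30 stereoisomers in total.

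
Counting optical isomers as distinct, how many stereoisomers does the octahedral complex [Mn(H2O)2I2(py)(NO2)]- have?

Systematic placement gives 6 geometric isomers: H2O trans, I trans; H2O trans, I cis; H2O cis, I cis (3 arrangements, 2 chiral); H2O cis, I trans.
Of these, 2 lack any improper symmetry element and so occur as enantiomeric pairs, giving 6 + 2 = 8 stereoisomers in total.

8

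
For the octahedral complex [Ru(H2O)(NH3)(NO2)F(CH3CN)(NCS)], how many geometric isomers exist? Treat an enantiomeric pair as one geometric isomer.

The six octahedral sites form three mutually perpendicular trans pairs.
Exhaustive case analysis gives 15 geometric isomers.

15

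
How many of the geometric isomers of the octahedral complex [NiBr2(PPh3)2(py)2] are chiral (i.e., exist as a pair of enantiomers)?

In an octahedral complex each vertex has one trans partner and four cis neighbours.
There are 5 geometric isomers: Br trans, PPh3 trans, py trans; Br trans, PPh3 cis, py cis; Br cis, PPh3 cis, py trans; Br cis, PPh3 cis, py cis (chiral); Br cis, PPh3 trans, py cis.
One of these lacks any improper symmetry element and so occurs as an enantiomeric pair, giving 5 + 1 = 6 stereoisomers in total.

1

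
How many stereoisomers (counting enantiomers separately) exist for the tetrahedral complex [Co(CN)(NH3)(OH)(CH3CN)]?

2

All four vertices of a tetrahedron are equivalent and mutually adjacent, so cis/trans isomerism cannot arise.
Only one geometric arrangement is possible; it has no improper symmetry element, so it exists as a pair of enantiomers (2 stereoisomers).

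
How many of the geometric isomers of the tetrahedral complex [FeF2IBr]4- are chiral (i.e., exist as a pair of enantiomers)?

0

All four vertices of a tetrahedron are equivalent and mutually adjacent, so cis/trans isomerism cannot arise.
Only one geometric arrangement is possible.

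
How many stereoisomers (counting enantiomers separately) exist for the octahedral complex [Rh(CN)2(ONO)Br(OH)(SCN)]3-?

In an octahedral complex each vertex has one trans partner and four cis neighbours.
Placing the ligands in turn and identifying arrangements related by rotation or reflection leaves 9 distinct geometric isomers.
Of these, 6 lack any improper symmetry element and so occur as enantiomeric pairs, giving 9 + 6 = 15 stereoisomers in total.

15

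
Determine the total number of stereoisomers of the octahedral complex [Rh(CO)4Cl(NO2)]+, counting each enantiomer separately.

The six octahedral sites form three mutually perpendicular trans pairs.
Working through the distinct placements yields 2 geometric isomers: Cl and NO2 mutually trans; Cl and NO2 mutually cis.
Each arrangement has an internal mirror plane or centre of symmetry, so none is chiral.

2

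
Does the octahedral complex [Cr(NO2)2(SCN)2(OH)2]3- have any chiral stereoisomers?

yes

In an octahedral complex each vertex has one trans partner and four cis neighbours.
There are 5 geometric isomers: NO2 trans, SCN trans, OH trans; NO2 trans, SCN cis, OH cis; NO2 cis, SCN trans, OH cis; NO2 cis, SCN cis, OH cis (chiral); NO2 cis, SCN cis, OH trans.
One of these lacks any improper symmetry element and so occurs as an enantiomeric pair, giving 5 + 1 = 6 stereoisomers in total.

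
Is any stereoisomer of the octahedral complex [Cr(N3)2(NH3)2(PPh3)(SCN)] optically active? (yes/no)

yes

An octahedron has six vertices in three trans pairs; every non-trans pair is cis.
The distinct arrangements are (6 in all): N3 trans, NH3 trans; N3 trans, NH3 cis; N3 cis, NH3 cis (3 arrangements, 2 chiral); N3 cis, NH3 trans.
Of these, 2 lack any improper symmetry element and so occur as enantiomeric pairs, giving 6 + 2 = 8 stereoisomers in total.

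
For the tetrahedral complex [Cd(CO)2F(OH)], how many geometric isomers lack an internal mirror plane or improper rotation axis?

0

All four vertices of a tetrahedron are equivalent and mutually adjacent, so cis/trans isomerism cannot arise.
Only one geometric arrangement is possible.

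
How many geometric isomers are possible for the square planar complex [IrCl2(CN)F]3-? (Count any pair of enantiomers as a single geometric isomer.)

2

A square has two trans pairs of vertices; adjacent vertices are cis.
There are 2 geometric isomers: Cl cis; Cl trans.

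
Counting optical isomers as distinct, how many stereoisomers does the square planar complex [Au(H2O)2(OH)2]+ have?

2

In a square planar complex each vertex has one trans partner and two cis neighbours.
There are 2 geometric isomers: H2O cis; H2O trans.
Each arrangement has an internal mirror plane or centre of symmetry, so none is chiral.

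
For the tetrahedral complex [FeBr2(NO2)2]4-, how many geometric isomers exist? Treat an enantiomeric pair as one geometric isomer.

All four vertices of a tetrahedron are equivalent and mutually adjacent, so cis/trans isomerism cannot arise.
Only one geometric arrangement is possible.

1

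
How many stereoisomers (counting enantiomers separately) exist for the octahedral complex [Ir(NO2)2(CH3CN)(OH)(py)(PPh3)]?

15

An octahedron has six vertices in three trans pairs; every non-trans pair is cis.
Placing the ligands in turn and identifying arrangements related by rotation or reflection leaves 9 distinct geometric isomers.
Of these, 6 lack any improper symmetry element and so occur as enantiomeric pairs, giving 9 + 6 = 15 stereoisomers in total.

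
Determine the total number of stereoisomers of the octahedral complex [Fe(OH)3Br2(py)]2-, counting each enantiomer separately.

3

The six octahedral sites form three mutually perpendicular trans pairs.
There are 3 geometric isomers: OH mer, Br trans; OH fac, Br cis; OH mer, Br cis.
Each arrangement has an internal mirror plane or centre of symmetry, so none is chiral.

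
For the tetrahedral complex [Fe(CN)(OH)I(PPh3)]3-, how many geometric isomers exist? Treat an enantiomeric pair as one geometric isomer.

In a tetrahedral complex all four positions are equivalent and every pair of ligands is adjacent — there is no cis/trans distinction.
Only one geometric arrangement is possible; it has no improper symmetry element, so it exists as a pair of enantiomers (2 stereoisomers).

1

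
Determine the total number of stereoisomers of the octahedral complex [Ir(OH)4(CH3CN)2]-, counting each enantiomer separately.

In an octahedral complex each vertex has one trans partner and four cis neighbours.
There are 2 geometric isomers: CH3CN trans; CH3CN cis.
Each arrangement has an internal mirror plane or centre of symmetry, so none is chiral.

2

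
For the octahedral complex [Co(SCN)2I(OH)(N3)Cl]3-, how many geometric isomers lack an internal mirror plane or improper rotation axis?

Systematic enumeration (placing each ligand type in turn and discarding arrangements equivalent by rotation or reflection) gives 9 geometric isomers.
Of these, 6 lack any improper symmetry element and so occur as enantiomeric pairs, giving 9 + 6 = 15 stereoisomers in total.

6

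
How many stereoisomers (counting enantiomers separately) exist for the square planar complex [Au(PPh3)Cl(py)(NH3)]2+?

3

A square has two trans pairs of vertices; adjacent vertices are cis.
Systematic placement gives 3 geometric isomers: (Cl/PPh3 trans, NH3/py trans); (Cl/py trans, NH3/PPh3 trans); (Cl/NH3 trans, PPh3/py trans).
Each arrangement has an internal mirror plane or centre of symmetry, so none is chiral.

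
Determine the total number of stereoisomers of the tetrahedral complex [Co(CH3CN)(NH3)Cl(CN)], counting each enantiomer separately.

2

All four vertices of a tetrahedron are equivalent and mutually adjacent, so cis/trans isomerism cannot arise.
Only one geometric arrangement is possible; it has no improper symmetry element, so it exists as a pair of enantiomers (2 stereoisomers).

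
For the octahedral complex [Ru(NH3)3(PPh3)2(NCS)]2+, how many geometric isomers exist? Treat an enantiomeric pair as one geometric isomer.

3

Systematic placement gives 3 geometric isomers: NH3 mer, PPh3 trans; NH3 fac, PPh3 cis; NH3 mer, PPh3 cis.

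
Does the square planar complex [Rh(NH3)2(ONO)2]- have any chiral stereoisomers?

A square has two trans pairs of vertices; adjacent vertices are cis.
Systematic placement gives 2 geometric isomers: NH3 cis; NH3 trans.
Each arrangement has an internal mirror plane or centre of symmetry, so none is chiral.

no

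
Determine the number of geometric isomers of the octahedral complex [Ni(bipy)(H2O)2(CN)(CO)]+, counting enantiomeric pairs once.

In an octahedral complex each vertex has one trans partner and four cis neighbours.
Each bipy is bidentate and must span two cis positions.
The distinct arrangements are (4 in all): H2O cis (3 arrangements, 2 chiral); H2O trans.

4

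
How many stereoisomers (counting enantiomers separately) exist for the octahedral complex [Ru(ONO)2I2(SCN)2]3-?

An octahedron has six vertices in three trans pairs; every non-trans pair is cis.
The distinct arrangements are (5 in all): ONO trans, I trans, SCN trans; ONO cis, I trans, SCN cis; ONO cis, I cis, SCN trans; ONO cis, I cis, SCN cis (chiral); ONO trans, I cis, SCN cis.
One of these lacks any improper symmetry element and so occurs as an enantiomeric pair, giving 5 + 1 = 6 stereoisomers in total.

6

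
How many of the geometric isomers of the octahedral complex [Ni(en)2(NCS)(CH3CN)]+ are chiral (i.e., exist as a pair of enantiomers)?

An octahedron has six vertices in three trans pairs; every non-trans pair is cis.
Each en is bidentate and must span two cis positions.
The distinct arrangements are (2 in all): NCS and CH3CN mutually trans; NCS and CH3CN mutually cis (chiral).
One of these lacks any improper symmetry element and so occurs as an enantiomeric pair, giving 2 + 1 = 3 stereoisomers in total.

1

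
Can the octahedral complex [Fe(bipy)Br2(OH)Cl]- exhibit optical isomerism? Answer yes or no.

In an octahedral complex each vertex has one trans partner and four cis neighbours.
Each bipy is bidentate and must span two cis positions.
Working through the distinct placements yields 4 geometric isomers: Br trans; Br cis (3 arrangements, 2 chiral).
Of these, 2 lack any improper symmetry element and so occur as enantiomeric pairs, giving 4 + 2 = 6 stereoisomers in total.

yes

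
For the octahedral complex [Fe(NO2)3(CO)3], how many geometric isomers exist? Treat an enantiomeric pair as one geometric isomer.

2

In an octahedral complex each vertex has one trans partner and four cis neighbours.
There are 2 geometric isomers: NO2 mer; NO2 fac.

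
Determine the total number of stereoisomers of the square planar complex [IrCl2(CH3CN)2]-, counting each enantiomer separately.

2

Working through the distinct placements yields 2 geometric isomers: Cl cis; Cl trans.
Each arrangement has an internal mirror plane or centre of symmetry, so none is chiral.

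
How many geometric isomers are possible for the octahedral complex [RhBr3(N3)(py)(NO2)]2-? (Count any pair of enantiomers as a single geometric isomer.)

The distinct arrangements are (4 in all): Br mer (3 arrangements); Br fac (chiral).

4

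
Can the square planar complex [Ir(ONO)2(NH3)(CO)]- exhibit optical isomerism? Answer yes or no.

no

In a square planar complex each vertex has one trans partner and two cis neighbours.
There are 2 geometric isomers: ONO cis; ONO trans.
Each arrangement has an internal mirror plane or centre of symmetry, so none is chiral.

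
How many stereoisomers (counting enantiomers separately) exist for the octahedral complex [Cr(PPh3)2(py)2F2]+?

Systematic placement gives 5 geometric isomers: PPh3 trans, py trans, F trans; PPh3 cis, py cis, F trans; PPh3 cis, py trans, F cis; PPh3 cis, py cis, F cis (chiral); PPh3 trans, py cis, F cis.
One of these lacks any improper symmetry element and so occurs as an enantiomeric pair, giving 5 + 1 = 6 stereoisomers in total.

6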